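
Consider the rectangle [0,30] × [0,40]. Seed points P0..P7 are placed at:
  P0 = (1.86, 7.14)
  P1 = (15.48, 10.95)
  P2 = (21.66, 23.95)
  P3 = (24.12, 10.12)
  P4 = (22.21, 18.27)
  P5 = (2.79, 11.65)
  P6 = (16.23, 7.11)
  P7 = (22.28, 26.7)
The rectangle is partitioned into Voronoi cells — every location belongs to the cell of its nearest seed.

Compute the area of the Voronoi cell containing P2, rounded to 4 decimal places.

1. box [0,30]×[0,40]: [(0, 0) (30, 0) (30, 40) (0, 40)]
2. ⊥bis P2·P0 via (11.76,15.545): [(0, 29.3968) (24.9575, 0) (30, 0) (30, 40) (0, 40)]  |A|=833.1645
3. ⊥bis P2·P1 via (18.57,17.45): [(0, 29.3968) (4.4398, 24.1673) (30, 12.0164) (30, 40) (0, 40)]  |A|=618.6628
4. ⊥bis P2·P3 via (22.89,17.035): [(0, 29.3968) (4.4398, 24.1673) (20.3816, 16.5888) (30, 18.2997) (30, 40) (0, 40)]  |A|=588.4449
5. ⊥bis P2·P4 via (21.935,21.11): [(0, 29.3968) (4.4398, 24.1673) (12.7432, 20.22) (30, 21.8909) (30, 40) (0, 40)]  |A|=533.4611
6. ⊥bis P2·P5 via (12.225,17.8): [(0, 36.5549) (9.7067, 21.6635) (12.7432, 20.22) (30, 21.8909) (30, 40) (0, 40)]  |A|=490.5067
7. ⊥bis P2·P6 via (18.945,15.53): [(0, 36.5549) (9.7067, 21.6635) (12.7432, 20.22) (30, 21.8909) (30, 40) (0, 40)]  |A|=490.5067
8. ⊥bis P2·P7 via (21.97,25.325): [(4.7962, 29.1969) (9.7067, 21.6635) (12.7432, 20.22) (30, 21.8909) (30, 23.5146)]  |A|=112.4513
9. canonical 5-gon: [(4.7962, 29.1969) (9.7067, 21.6635) (12.7432, 20.22) (30, 21.8909) (30, 23.5146)]
10. shoelace: 112.4513

Area of P2's cell: 112.4513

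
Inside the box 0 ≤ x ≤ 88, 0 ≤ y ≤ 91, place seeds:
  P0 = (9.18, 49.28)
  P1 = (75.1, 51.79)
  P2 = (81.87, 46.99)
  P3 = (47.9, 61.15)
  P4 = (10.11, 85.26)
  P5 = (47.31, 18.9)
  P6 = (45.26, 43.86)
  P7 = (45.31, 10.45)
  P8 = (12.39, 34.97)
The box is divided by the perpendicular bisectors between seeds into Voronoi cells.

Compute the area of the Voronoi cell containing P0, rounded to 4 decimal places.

Area of P0's cell: 664.5961

1. box [0,88]×[0,91]: [(0, 0) (88, 0) (88, 91) (0, 91)]
2. ⊥bis P0·P1 via (42.14,50.535): [(0, 0) (44.0642, 0) (40.5992, 91) (0, 91)]  |A|=3852.1861
3. ⊥bis P0·P2 via (45.525,48.135): [(0, 0) (44.0086, 0) (44.0338, 0.7994) (40.5992, 91) (0, 91)]  |A|=3852.1638
4. ⊥bis P0·P3 via (28.54,55.215): [(0, 0) (44.0086, 0) (44.0338, 0.7994) (43.8653, 5.2238) (17.5698, 91) (0, 91)]  |A|=2864.4734
5. ⊥bis P0·P4 via (9.645,67.27): [(0, 67.5193) (0, 0) (44.0086, 0) (44.0338, 0.7994) (43.8653, 5.2238) (24.9658, 66.874)]  |A|=2359.422
6. ⊥bis P0·P5 via (28.245,34.09): [(0, 67.5193) (0, 0) (1.0839, 0) (33.1347, 40.2271) (24.9658, 66.874)]  |A|=1470.4115
7. ⊥bis P0·P6 via (27.22,46.57): [(0, 67.5193) (0, 0) (1.0839, 0) (24.6715, 29.6048) (28.5257, 55.2617) (24.9658, 66.874)]  |A|=1382.3117
8. ⊥bis P0·P7 via (27.245,29.865): [(0, 67.5193) (0, 4.5145) (18.0966, 21.3527) (24.6715, 29.6048) (28.5257, 55.2617) (24.9658, 66.874)]  |A|=1329.8919
9. ⊥bis P0·P8 via (10.785,42.125): [(0, 67.5193) (0, 39.7057) (27.1021, 45.7852) (28.5257, 55.2617) (24.9658, 66.874)]  |A|=664.5961
10. canonical 5-gon: [(0, 67.5193) (0, 39.7057) (27.1021, 45.7852) (28.5257, 55.2617) (24.9658, 66.874)]
11. shoelace: 664.5961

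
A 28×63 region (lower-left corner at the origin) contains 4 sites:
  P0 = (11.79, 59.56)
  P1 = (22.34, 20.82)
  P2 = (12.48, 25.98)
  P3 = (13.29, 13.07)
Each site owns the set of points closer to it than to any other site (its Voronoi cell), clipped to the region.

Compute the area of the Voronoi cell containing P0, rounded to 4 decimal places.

Area of P0's cell: 565.3567

1. box [0,28]×[0,63]: [(0, 0) (28, 0) (28, 63) (0, 63)]
2. ⊥bis P0·P1 via (17.065,40.19): [(0, 35.5427) (28, 43.1679) (28, 63) (0, 63)]  |A|=662.0512
3. ⊥bis P0·P2 via (12.135,42.77): [(0, 42.5207) (27.7144, 43.0901) (28, 43.1679) (28, 63) (0, 63)]  |A|=565.3567
4. ⊥bis P0·P3 via (12.54,36.315): [(0, 42.5207) (27.7144, 43.0901) (28, 43.1679) (28, 63) (0, 63)]  |A|=565.3567
5. canonical 5-gon: [(0, 42.5207) (27.7144, 43.0901) (28, 43.1679) (28, 63) (0, 63)]
6. shoelace: 565.3567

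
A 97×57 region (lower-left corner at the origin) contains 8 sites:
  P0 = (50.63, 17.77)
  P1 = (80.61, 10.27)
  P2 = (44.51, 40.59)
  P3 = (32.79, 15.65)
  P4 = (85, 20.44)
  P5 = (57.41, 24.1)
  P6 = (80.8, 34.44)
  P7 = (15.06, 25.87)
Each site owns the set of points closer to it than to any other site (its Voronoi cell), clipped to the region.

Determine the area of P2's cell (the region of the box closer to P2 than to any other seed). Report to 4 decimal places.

1. box [0,97]×[0,57]: [(0, 0) (97, 0) (97, 57) (0, 57)]
2. ⊥bis P2·P0 via (47.57,29.18): [(0, 16.4224) (97, 42.4364) (97, 57) (0, 57)]  |A|=2674.347
3. ⊥bis P2·P1 via (62.56,25.43): [(0, 16.4224) (70.9834, 35.4591) (89.0753, 57) (0, 57)]  |A|=2399.5468
4. ⊥bis P2·P3 via (38.65,28.12): [(0, 46.2827) (40.4549, 27.2718) (70.9834, 35.4591) (89.0753, 57) (0, 57)]  |A|=1795.549
5. ⊥bis P2·P4 via (64.755,30.515): [(0, 46.2827) (40.4549, 27.2718) (66.6351, 34.293) (77.9354, 57) (0, 57)]  |A|=1632.7882
6. ⊥bis P2·P5 via (50.96,32.345): [(0, 46.2827) (40.4549, 27.2718) (46.5721, 28.9124) (75.0405, 51.183) (77.9354, 57) (0, 57)]  |A|=1485.969
7. ⊥bis P2·P6 via (62.655,37.515): [(0, 46.2827) (40.4549, 27.2718) (46.5721, 28.9124) (63.4324, 42.102) (65.9571, 57) (0, 57)]  |A|=1376.1247
8. ⊥bis P2·P7 via (29.785,33.23): [(30.4017, 31.9961) (40.4549, 27.2718) (46.5721, 28.9124) (63.4324, 42.102) (65.9571, 57) (17.904, 57)]  |A|=989.377
9. canonical 6-gon: [(30.4017, 31.9961) (40.4549, 27.2718) (46.5721, 28.9124) (63.4324, 42.102) (65.9571, 57) (17.904, 57)]
10. shoelace: 989.377

Area of P2's cell: 989.3770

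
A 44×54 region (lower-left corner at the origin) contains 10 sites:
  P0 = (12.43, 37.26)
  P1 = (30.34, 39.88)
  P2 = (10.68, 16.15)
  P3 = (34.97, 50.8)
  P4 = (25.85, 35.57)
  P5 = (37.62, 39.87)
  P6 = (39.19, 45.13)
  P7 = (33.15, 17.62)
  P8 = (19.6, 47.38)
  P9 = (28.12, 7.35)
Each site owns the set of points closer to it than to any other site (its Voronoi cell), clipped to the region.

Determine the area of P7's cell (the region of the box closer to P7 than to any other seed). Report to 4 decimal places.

1. box [0,44]×[0,54]: [(0, 0) (44, 0) (44, 54) (0, 54)]
2. ⊥bis P7·P0 via (22.79,27.44): [(0, 3.3968) (0, 0) (44, 0) (44, 49.8163)]  |A|=1170.6886
3. ⊥bis P7·P1 via (31.745,28.75): [(22.9833, 27.644) (0, 3.3968) (0, 0) (44, 0) (44, 30.297)]  |A|=965.5731
4. ⊥bis P7·P2 via (21.915,16.885): [(22.9833, 27.644) (21.3256, 25.895) (23.0196, 0) (44, 0) (44, 30.297)]  |A|=631.307
5. ⊥bis P7·P3 via (34.06,34.21): [(22.9833, 27.644) (21.3256, 25.895) (23.0196, 0) (44, 0) (44, 30.297)]  |A|=631.307
6. ⊥bis P7·P4 via (29.5,26.595): [(36.1736, 29.309) (21.4928, 23.3386) (23.0196, 0) (44, 0) (44, 30.297)]  |A|=601.8882
7. ⊥bis P7·P5 via (35.385,28.745): [(34.9845, 28.8255) (21.4928, 23.3386) (23.0196, 0) (44, 0) (44, 27.0143)]  |A|=585.7854
8. ⊥bis P7·P6 via (36.17,31.375): [(34.9845, 28.8255) (21.4928, 23.3386) (23.0196, 0) (44, 0) (44, 27.0143)]  |A|=585.7854
9. ⊥bis P7·P8 via (26.375,32.5): [(34.9845, 28.8255) (21.4928, 23.3386) (23.0196, 0) (44, 0) (44, 27.0143)]  |A|=585.7854
10. ⊥bis P7·P9 via (30.635,12.485): [(34.9845, 28.8255) (21.4928, 23.3386) (21.9237, 16.7516) (44, 5.9391) (44, 27.0143)]  |A|=344.5012
11. canonical 5-gon: [(34.9845, 28.8255) (21.4928, 23.3386) (21.9237, 16.7516) (44, 5.9391) (44, 27.0143)]
12. shoelace: 344.5012

Area of P7's cell: 344.5012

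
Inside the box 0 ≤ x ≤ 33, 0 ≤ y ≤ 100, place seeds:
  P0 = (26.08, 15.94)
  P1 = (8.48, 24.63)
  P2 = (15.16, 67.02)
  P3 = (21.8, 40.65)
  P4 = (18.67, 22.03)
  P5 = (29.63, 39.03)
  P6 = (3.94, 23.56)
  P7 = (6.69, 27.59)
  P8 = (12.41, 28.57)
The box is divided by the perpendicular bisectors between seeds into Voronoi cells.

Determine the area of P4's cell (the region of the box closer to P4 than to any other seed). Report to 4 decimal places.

1. box [0,33]×[0,100]: [(0, 0) (33, 0) (33, 100) (0, 100)]
2. ⊥bis P4·P0 via (22.375,18.985): [(0, 0) (6.7719, 0) (33, 31.913) (33, 100) (0, 100)]  |A|=2881.4926
3. ⊥bis P4·P1 via (13.575,23.33): [(8.0052, 1.5005) (33, 31.913) (33, 99.4611)]  |A|=844.177
4. ⊥bis P4·P2 via (16.915,44.525): [(19.025, 44.6896) (8.0052, 1.5005) (33, 31.913) (33, 45.7799)]  |A|=469.0786
5. ⊥bis P4·P3 via (20.235,31.34): [(15.8086, 32.0841) (8.0052, 1.5005) (31.0368, 29.5242)]  |A|=242.8537
6. ⊥bis P4·P5 via (24.15,30.53): [(23.8313, 30.7355) (15.8086, 32.0841) (8.0052, 1.5005) (29.1919, 27.2795)]  |A|=233.649
7. ⊥bis P4·P6 via (11.305,22.795): [(23.8313, 30.7355) (15.8086, 32.0841) (9.8402, 8.6923) (9.2505, 3.0158) (29.1919, 27.2795)]  |A|=230.5611
8. ⊥bis P4·P7 via (12.68,24.81): [(23.8313, 30.7355) (16.038, 32.0455) (15.5066, 30.9004) (9.8402, 8.6923) (9.2505, 3.0158) (29.1919, 27.2795)]  |A|=230.4195
9. ⊥bis P4·P8 via (15.54,25.3): [(23.8313, 30.7355) (21.6089, 31.1091) (13.6051, 23.4479) (9.8402, 8.6923) (9.2505, 3.0158) (29.1919, 27.2795)]  |A|=204.4409
10. canonical 6-gon: [(23.8313, 30.7355) (21.6089, 31.1091) (13.6051, 23.4479) (9.8402, 8.6923) (9.2505, 3.0158) (29.1919, 27.2795)]
11. shoelace: 204.4409

Area of P4's cell: 204.4409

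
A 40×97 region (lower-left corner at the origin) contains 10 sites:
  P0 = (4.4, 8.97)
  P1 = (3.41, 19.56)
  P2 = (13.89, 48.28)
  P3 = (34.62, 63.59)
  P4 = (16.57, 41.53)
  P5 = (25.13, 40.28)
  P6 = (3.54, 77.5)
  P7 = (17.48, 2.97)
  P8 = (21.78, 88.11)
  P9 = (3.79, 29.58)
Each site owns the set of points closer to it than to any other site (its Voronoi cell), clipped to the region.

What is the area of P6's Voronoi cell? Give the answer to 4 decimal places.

1. box [0,40]×[0,97]: [(0, 0) (40, 0) (40, 97) (0, 97)]
2. ⊥bis P6·P0 via (3.97,43.235): [(0, 43.1852) (40, 43.6871) (40, 97) (0, 97)]  |A|=2142.5534
3. ⊥bis P6·P1 via (3.475,48.53): [(0, 48.5378) (40, 48.448) (40, 97) (0, 97)]  |A|=1940.2831
4. ⊥bis P6·P2 via (8.715,62.89): [(0, 59.8031) (40, 73.9714) (40, 97) (0, 97)]  |A|=1204.5099
5. ⊥bis P6·P3 via (19.08,70.545): [(0, 59.8031) (16.9612, 65.8109) (30.9201, 97) (0, 97)]  |A|=797.6374
6. ⊥bis P6·P4 via (10.055,59.515): [(0, 59.8031) (16.9612, 65.8109) (30.9201, 97) (0, 97)]  |A|=797.6374
7. ⊥bis P6·P5 via (14.335,58.89): [(0, 59.8031) (16.9612, 65.8109) (30.9201, 97) (0, 97)]  |A|=797.6374
8. ⊥bis P6·P7 via (10.51,40.235): [(0, 59.8031) (16.9612, 65.8109) (30.9201, 97) (0, 97)]  |A|=797.6374
9. ⊥bis P6·P8 via (12.66,82.805): [(0, 59.8031) (16.9612, 65.8109) (19.3894, 71.2363) (4.4029, 97) (0, 97)]  |A|=456.0475
10. ⊥bis P6·P9 via (3.665,53.54): [(0, 59.8031) (16.9612, 65.8109) (19.3894, 71.2363) (4.4029, 97) (0, 97)]  |A|=456.0475
11. canonical 5-gon: [(0, 59.8031) (16.9612, 65.8109) (19.3894, 71.2363) (4.4029, 97) (0, 97)]
12. shoelace: 456.0475

Area of P6's cell: 456.0475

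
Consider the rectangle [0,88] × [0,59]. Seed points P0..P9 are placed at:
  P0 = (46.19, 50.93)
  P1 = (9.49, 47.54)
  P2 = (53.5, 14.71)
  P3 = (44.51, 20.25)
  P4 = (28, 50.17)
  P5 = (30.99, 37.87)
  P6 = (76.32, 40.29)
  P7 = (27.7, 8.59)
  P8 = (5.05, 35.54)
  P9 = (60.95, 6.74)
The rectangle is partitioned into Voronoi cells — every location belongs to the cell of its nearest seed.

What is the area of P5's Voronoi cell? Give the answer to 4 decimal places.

1. box [0,88]×[0,59]: [(0, 0) (88, 0) (88, 59) (0, 59)]
2. ⊥bis P5·P0 via (38.59,44.4): [(0, 0) (76.7389, 0) (26.0455, 59) (0, 59)]  |A|=3032.142
3. ⊥bis P5·P1 via (20.24,42.705): [(1.0327, 0) (76.7389, 0) (27.0455, 57.8362)]  |A|=2189.2801
4. ⊥bis P5·P2 via (42.245,26.29): [(1.0327, 0) (15.1958, 0) (48.7326, 32.5955) (27.0455, 57.8362)]  |A|=1186.2665
5. ⊥bis P5·P3 via (37.75,29.06): [(1.6415, 1.3536) (46.1996, 35.5435) (27.0455, 57.8362)]  |A|=824.0991
6. ⊥bis P5·P4 via (29.495,44.02): [(19.7679, 41.6555) (1.6415, 1.3536) (46.1996, 35.5435) (37.2887, 45.9146)]  |A|=697.8482
7. ⊥bis P5·P6 via (53.655,39.08): [(19.7679, 41.6555) (1.6415, 1.3536) (46.1996, 35.5435) (37.2887, 45.9146)]  |A|=697.8482
8. ⊥bis P5·P7 via (29.345,23.23): [(19.7679, 41.6555) (12.3402, 25.1407) (30.0489, 23.1509) (46.1996, 35.5435) (37.2887, 45.9146)]  |A|=476.5832
9. ⊥bis P5·P8 via (18.02,36.705): [(19.7679, 41.6555) (17.9403, 37.592) (19.1272, 24.3781) (30.0489, 23.1509) (46.1996, 35.5435) (37.2887, 45.9146)]  |A|=432.194
10. ⊥bis P5·P9 via (45.97,22.305): [(19.7679, 41.6555) (17.9403, 37.592) (19.1272, 24.3781) (30.0489, 23.1509) (46.1996, 35.5435) (37.2887, 45.9146)]  |A|=432.194
11. canonical 6-gon: [(19.7679, 41.6555) (17.9403, 37.592) (19.1272, 24.3781) (30.0489, 23.1509) (46.1996, 35.5435) (37.2887, 45.9146)]
12. shoelace: 432.194

Area of P5's cell: 432.1940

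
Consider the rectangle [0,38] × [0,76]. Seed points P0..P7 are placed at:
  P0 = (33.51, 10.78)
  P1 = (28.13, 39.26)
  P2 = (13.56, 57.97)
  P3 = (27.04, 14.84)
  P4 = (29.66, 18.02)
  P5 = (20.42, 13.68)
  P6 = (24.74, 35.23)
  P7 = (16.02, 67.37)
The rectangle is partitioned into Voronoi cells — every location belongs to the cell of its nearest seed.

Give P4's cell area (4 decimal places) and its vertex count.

Area of P4's cell: 166.6287 (6 vertices)

1. box [0,38]×[0,76]: [(0, 0) (38, 0) (38, 76) (0, 76)]
2. ⊥bis P4·P0 via (31.585,14.4): [(0, 0) (4.5055, 0) (38, 17.8113) (38, 76) (0, 76)]  |A|=2589.71
3. ⊥bis P4·P1 via (28.895,28.64): [(0, 26.5586) (0, 0) (4.5055, 0) (38, 17.8113) (38, 29.2959)]  |A|=762.9446
4. ⊥bis P4·P2 via (21.61,37.995): [(0, 26.5586) (0, 0) (4.5055, 0) (38, 17.8113) (38, 29.2959)]  |A|=762.9446
5. ⊥bis P4·P3 via (28.35,16.43): [(14.7656, 27.6222) (31.1164, 14.1508) (38, 17.8113) (38, 29.2959)]  |A|=209.7109
6. ⊥bis P4·P5 via (25.04,15.85): [(19.3553, 27.9528) (22.5061, 21.2448) (31.1164, 14.1508) (38, 17.8113) (38, 29.2959)]  |A|=193.796
7. ⊥bis P4·P6 via (27.2,26.625): [(36.0517, 29.1555) (20.8338, 24.805) (22.5061, 21.2448) (31.1164, 14.1508) (38, 17.8113) (38, 29.2959)]  |A|=166.6287
8. ⊥bis P4·P7 via (22.84,42.695): [(36.0517, 29.1555) (20.8338, 24.805) (22.5061, 21.2448) (31.1164, 14.1508) (38, 17.8113) (38, 29.2959)]  |A|=166.6287
9. canonical 6-gon: [(36.0517, 29.1555) (20.8338, 24.805) (22.5061, 21.2448) (31.1164, 14.1508) (38, 17.8113) (38, 29.2959)]
10. shoelace: 166.6287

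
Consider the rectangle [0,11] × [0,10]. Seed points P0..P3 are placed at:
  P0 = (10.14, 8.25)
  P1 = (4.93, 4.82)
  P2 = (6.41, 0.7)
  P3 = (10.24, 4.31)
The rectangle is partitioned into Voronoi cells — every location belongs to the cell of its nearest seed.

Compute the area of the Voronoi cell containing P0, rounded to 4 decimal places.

1. box [0,11]×[0,10]: [(0, 0) (11, 0) (11, 10) (0, 10)]
2. ⊥bis P0·P1 via (7.535,6.535): [(11, 1.2718) (11, 10) (5.2538, 10)]  |A|=25.0768
3. ⊥bis P0·P2 via (8.275,4.475): [(9.1882, 4.0238) (11, 3.1287) (11, 10) (5.2538, 10)]  |A|=23.3947
4. ⊥bis P0·P3 via (10.19,6.28): [(7.7438, 6.2179) (11, 6.3006) (11, 10) (5.2538, 10)]  |A|=16.8894
5. canonical 4-gon: [(7.7438, 6.2179) (11, 6.3006) (11, 10) (5.2538, 10)]
6. shoelace: 16.8894

Area of P0's cell: 16.8894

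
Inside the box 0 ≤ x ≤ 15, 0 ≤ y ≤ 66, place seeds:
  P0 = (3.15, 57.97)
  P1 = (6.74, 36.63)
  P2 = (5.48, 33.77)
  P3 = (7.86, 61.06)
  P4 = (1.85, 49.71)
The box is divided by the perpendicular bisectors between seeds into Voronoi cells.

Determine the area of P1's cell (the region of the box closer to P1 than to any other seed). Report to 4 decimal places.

1. box [0,15]×[0,66]: [(0, 0) (15, 0) (15, 66) (0, 66)]
2. ⊥bis P1·P0 via (4.945,47.3): [(0, 46.4681) (0, 0) (15, 0) (15, 48.9915)]  |A|=715.9474
3. ⊥bis P1·P2 via (6.11,35.2): [(0, 46.4681) (0, 37.8918) (15, 31.2834) (15, 48.9915)]  |A|=197.133
4. ⊥bis P1·P3 via (7.3,48.845): [(12.6665, 48.599) (0, 46.4681) (0, 37.8918) (15, 31.2834) (15, 48.492)]  |A|=196.5502
5. ⊥bis P1·P4 via (4.295,43.17): [(0, 41.5643) (0, 37.8918) (15, 31.2834) (15, 47.1721)]  |A|=146.7087
6. canonical 4-gon: [(0, 41.5643) (0, 37.8918) (15, 31.2834) (15, 47.1721)]
7. shoelace: 146.7087

Area of P1's cell: 146.7087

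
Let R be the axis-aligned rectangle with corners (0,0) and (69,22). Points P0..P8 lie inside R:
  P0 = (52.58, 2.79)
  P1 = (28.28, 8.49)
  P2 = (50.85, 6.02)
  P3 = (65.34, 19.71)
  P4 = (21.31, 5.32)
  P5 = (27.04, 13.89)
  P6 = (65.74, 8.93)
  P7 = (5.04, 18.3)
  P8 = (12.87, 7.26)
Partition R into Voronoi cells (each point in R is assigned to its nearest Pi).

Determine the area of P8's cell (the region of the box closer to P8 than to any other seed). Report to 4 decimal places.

Area of P8's cell: 216.6404

1. box [0,69]×[0,22]: [(0, 0) (69, 0) (69, 22) (0, 22)]
2. ⊥bis P8·P0 via (32.725,5.025): [(0, 0) (32.1594, 0) (34.6358, 22) (0, 22)]  |A|=734.7468
3. ⊥bis P8·P1 via (20.575,7.875): [(0, 0) (21.2036, 0) (19.4476, 22) (0, 22)]  |A|=447.1625
4. ⊥bis P8·P2 via (31.86,6.64): [(0, 0) (21.2036, 0) (19.4476, 22) (0, 22)]  |A|=447.1625
5. ⊥bis P8·P3 via (39.105,13.485): [(0, 0) (21.2036, 0) (19.4476, 22) (0, 22)]  |A|=447.1625
6. ⊥bis P8·P4 via (17.09,6.29): [(0, 0) (15.6442, 0) (19.7707, 17.9522) (19.4476, 22) (0, 22)]  |A|=397.2609
7. ⊥bis P8·P5 via (19.955,10.575): [(0, 0) (15.6442, 0) (18.6943, 13.2695) (14.6094, 22) (0, 22)]  |A|=373.2059
8. ⊥bis P8·P6 via (39.305,8.095): [(0, 0) (15.6442, 0) (18.6943, 13.2695) (14.6094, 22) (0, 22)]  |A|=373.2059
9. ⊥bis P8·P7 via (8.955,12.78): [(0, 6.4288) (0, 0) (15.6442, 0) (18.6943, 13.2695) (16.4396, 18.0884)]  |A|=216.6404
10. canonical 5-gon: [(0, 6.4288) (0, 0) (15.6442, 0) (18.6943, 13.2695) (16.4396, 18.0884)]
11. shoelace: 216.6404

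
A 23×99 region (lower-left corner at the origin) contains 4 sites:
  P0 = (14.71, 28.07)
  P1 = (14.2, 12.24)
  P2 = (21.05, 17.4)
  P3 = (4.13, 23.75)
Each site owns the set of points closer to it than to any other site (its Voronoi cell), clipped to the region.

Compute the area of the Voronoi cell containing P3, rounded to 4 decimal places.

Area of P3's cell: 228.8359

1. box [0,23]×[0,99]: [(0, 0) (23, 0) (23, 99) (0, 99)]
2. ⊥bis P3·P0 via (9.42,25.91): [(0, 48.9803) (0, 0) (19.9995, 0)]  |A|=489.7907
3. ⊥bis P3·P1 via (9.165,17.995): [(11.7341, 20.2427) (0, 48.9803) (0, 9.9766)]  |A|=228.8359
4. ⊥bis P3·P2 via (12.59,20.575): [(11.7341, 20.2427) (0, 48.9803) (0, 9.9766)]  |A|=228.8359
5. canonical 3-gon: [(11.7341, 20.2427) (0, 48.9803) (0, 9.9766)]
6. shoelace: 228.8359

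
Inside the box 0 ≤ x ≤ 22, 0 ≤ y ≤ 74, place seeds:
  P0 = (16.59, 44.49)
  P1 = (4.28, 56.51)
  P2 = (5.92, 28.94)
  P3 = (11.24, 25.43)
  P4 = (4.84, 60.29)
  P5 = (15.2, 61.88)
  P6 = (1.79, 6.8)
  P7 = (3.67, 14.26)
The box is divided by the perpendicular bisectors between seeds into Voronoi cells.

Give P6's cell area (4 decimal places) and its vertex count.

Area of P6's cell: 185.8092 (4 vertices)

1. box [0,22]×[0,74]: [(0, 0) (22, 0) (22, 74) (0, 74)]
2. ⊥bis P6·P0 via (9.19,25.645): [(0, 29.2537) (0, 0) (22, 0) (22, 20.6148)]  |A|=548.5536
3. ⊥bis P6·P1 via (3.035,31.655): [(0, 29.2537) (0, 0) (22, 0) (22, 20.6148)]  |A|=548.5536
4. ⊥bis P6·P2 via (3.855,17.87): [(0, 18.5891) (0, 0) (22, 0) (22, 14.4852)]  |A|=363.8177
5. ⊥bis P6·P3 via (6.515,16.115): [(2.5899, 18.106) (0, 18.5891) (0, 0) (22, 0) (22, 8.2603)]  |A|=303.4044
6. ⊥bis P6·P4 via (3.315,33.545): [(2.5899, 18.106) (0, 18.5891) (0, 0) (22, 0) (22, 8.2603)]  |A|=303.4044
7. ⊥bis P6·P5 via (8.495,34.34): [(2.5899, 18.106) (0, 18.5891) (0, 0) (22, 0) (22, 8.2603)]  |A|=303.4044
8. ⊥bis P6·P7 via (2.73,10.53): [(0, 11.218) (0, 0) (22, 0) (22, 5.6738)]  |A|=185.8092
9. canonical 4-gon: [(0, 11.218) (0, 0) (22, 0) (22, 5.6738)]
10. shoelace: 185.8092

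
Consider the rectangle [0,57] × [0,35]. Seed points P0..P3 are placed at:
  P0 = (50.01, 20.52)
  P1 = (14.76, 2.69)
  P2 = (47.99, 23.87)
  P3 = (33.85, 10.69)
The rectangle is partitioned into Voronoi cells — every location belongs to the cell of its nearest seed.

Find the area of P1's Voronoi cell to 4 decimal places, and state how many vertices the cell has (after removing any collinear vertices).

Area of P1's cell: 692.1208 (4 vertices)

1. box [0,57]×[0,35]: [(0, 0) (57, 0) (57, 35) (0, 35)]
2. ⊥bis P1·P0 via (32.385,11.605): [(0, 0) (38.255, 0) (20.5514, 35) (0, 35)]  |A|=1029.1126
3. ⊥bis P1·P2 via (31.375,13.28): [(0, 0) (38.255, 0) (32.1635, 12.0429) (17.5312, 35) (0, 35)]  |A|=994.4445
4. ⊥bis P1·P3 via (24.305,6.69): [(0, 0) (27.1086, 0) (12.4412, 35) (0, 35)]  |A|=692.1208
5. canonical 4-gon: [(0, 0) (27.1086, 0) (12.4412, 35) (0, 35)]
6. shoelace: 692.1208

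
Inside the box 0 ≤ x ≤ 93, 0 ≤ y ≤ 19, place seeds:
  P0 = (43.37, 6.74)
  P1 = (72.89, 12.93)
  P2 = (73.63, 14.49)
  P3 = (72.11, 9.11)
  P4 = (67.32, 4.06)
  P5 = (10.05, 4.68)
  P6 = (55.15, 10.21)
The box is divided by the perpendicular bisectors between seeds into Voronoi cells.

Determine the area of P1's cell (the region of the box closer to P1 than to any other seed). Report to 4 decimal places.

Area of P1's cell: 56.2116

1. box [0,93]×[0,19]: [(0, 0) (93, 0) (93, 19) (0, 19)]
2. ⊥bis P1·P0 via (58.13,9.835): [(60.1923, 0) (93, 0) (93, 19) (56.2082, 19)]  |A|=661.1953
3. ⊥bis P1·P2 via (73.26,13.71): [(60.1923, 0) (93, 0) (93, 4.3462) (62.1081, 19) (56.2082, 19)]  |A|=434.8528
4. ⊥bis P1·P3 via (72.5,11.02): [(57.2276, 14.1384) (83.7911, 8.7145) (62.1081, 19) (56.2082, 19)]  |A|=92.147
5. ⊥bis P1·P4 via (70.105,8.495): [(56.6377, 16.9519) (62.9926, 12.9613) (83.7911, 8.7145) (62.1081, 19) (56.2082, 19)]  |A|=84.3843
6. ⊥bis P1·P5 via (41.47,8.805): [(56.6377, 16.9519) (62.9926, 12.9613) (83.7911, 8.7145) (62.1081, 19) (56.2082, 19)]  |A|=84.3843
7. ⊥bis P1·P6 via (64.02,11.57): [(63.833, 12.7897) (83.7911, 8.7145) (62.9414, 18.6047)]  |A|=56.2116
8. canonical 3-gon: [(63.833, 12.7897) (83.7911, 8.7145) (62.9414, 18.6047)]
9. shoelace: 56.2116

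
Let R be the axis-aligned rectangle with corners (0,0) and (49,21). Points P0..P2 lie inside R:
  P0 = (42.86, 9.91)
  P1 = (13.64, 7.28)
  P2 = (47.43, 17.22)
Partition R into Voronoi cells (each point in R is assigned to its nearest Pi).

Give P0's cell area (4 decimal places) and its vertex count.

1. box [0,49]×[0,21]: [(0, 0) (49, 0) (49, 21) (0, 21)]
2. ⊥bis P0·P1 via (28.25,8.595): [(29.0236, 0) (49, 0) (49, 21) (27.1335, 21)]  |A|=439.3507
3. ⊥bis P0·P2 via (45.145,13.565): [(29.0236, 0) (49, 0) (49, 11.155) (33.2523, 21) (27.1335, 21)]  |A|=361.8322
4. canonical 5-gon: [(29.0236, 0) (49, 0) (49, 11.155) (33.2523, 21) (27.1335, 21)]
5. shoelace: 361.8322

Area of P0's cell: 361.8322 (5 vertices)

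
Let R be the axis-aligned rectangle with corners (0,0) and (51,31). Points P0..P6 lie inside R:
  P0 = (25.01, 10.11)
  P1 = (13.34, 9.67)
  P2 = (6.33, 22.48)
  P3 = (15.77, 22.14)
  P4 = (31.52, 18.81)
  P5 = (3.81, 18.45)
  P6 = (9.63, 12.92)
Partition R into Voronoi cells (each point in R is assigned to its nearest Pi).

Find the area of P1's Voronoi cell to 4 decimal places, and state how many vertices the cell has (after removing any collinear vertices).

Area of P1's cell: 168.2258 (4 vertices)

1. box [0,51]×[0,31]: [(0, 0) (51, 0) (51, 31) (0, 31)]
2. ⊥bis P1·P0 via (19.175,9.89): [(0, 0) (19.5479, 0) (18.3791, 31) (0, 31)]  |A|=587.868
3. ⊥bis P1·P2 via (9.835,16.075): [(0, 10.693) (0, 0) (19.5479, 0) (18.7577, 20.9578)]  |A|=305.1281
4. ⊥bis P1·P3 via (14.555,15.905): [(10.8453, 16.6279) (0, 10.693) (0, 0) (19.5479, 0) (18.9807, 15.0426)]  |A|=281.2437
5. ⊥bis P1·P4 via (22.43,14.24): [(10.8453, 16.6279) (0, 10.693) (0, 0) (19.5479, 0) (18.9807, 15.0426)]  |A|=281.2437
6. ⊥bis P1·P5 via (8.575,14.06): [(10.9263, 16.6121) (0, 4.7525) (0, 0) (19.5479, 0) (18.9807, 15.0426)]  |A|=248.4643
7. ⊥bis P1·P6 via (11.485,11.295): [(15.3822, 15.7438) (1.5905, 0) (19.5479, 0) (18.9807, 15.0426)]  |A|=168.2258
8. canonical 4-gon: [(15.3822, 15.7438) (1.5905, 0) (19.5479, 0) (18.9807, 15.0426)]
9. shoelace: 168.2258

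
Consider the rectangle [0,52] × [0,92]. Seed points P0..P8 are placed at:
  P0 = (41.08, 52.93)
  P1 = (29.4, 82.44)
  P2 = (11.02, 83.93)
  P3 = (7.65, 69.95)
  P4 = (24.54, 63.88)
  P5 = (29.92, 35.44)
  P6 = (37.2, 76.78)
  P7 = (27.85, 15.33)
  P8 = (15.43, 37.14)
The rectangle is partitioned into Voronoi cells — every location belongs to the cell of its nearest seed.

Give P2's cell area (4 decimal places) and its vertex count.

Area of P2's cell: 307.9400 (5 vertices)

1. box [0,52]×[0,92]: [(0, 0) (52, 0) (52, 92) (0, 92)]
2. ⊥bis P2·P0 via (26.05,68.43): [(0, 43.1699) (50.3571, 92) (0, 92)]  |A|=1229.4699
3. ⊥bis P2·P1 via (20.21,83.185): [(0, 43.1699) (18.4136, 61.0251) (20.9246, 92) (0, 92)]  |A|=773.6368
4. ⊥bis P2·P3 via (9.335,76.94): [(0, 79.1903) (19.505, 74.4884) (20.9246, 92) (0, 92)]  |A|=308.138
5. ⊥bis P2·P4 via (17.78,73.905): [(0, 79.1903) (18.8716, 74.6411) (19.5547, 75.1017) (20.9246, 92) (0, 92)]  |A|=307.94
6. ⊥bis P2·P5 via (20.47,59.685): [(0, 79.1903) (18.8716, 74.6411) (19.5547, 75.1017) (20.9246, 92) (0, 92)]  |A|=307.94
7. ⊥bis P2·P6 via (24.11,80.355): [(0, 79.1903) (18.8716, 74.6411) (19.5547, 75.1017) (20.9246, 92) (0, 92)]  |A|=307.94
8. ⊥bis P2·P7 via (19.435,49.63): [(0, 79.1903) (18.8716, 74.6411) (19.5547, 75.1017) (20.9246, 92) (0, 92)]  |A|=307.94
9. ⊥bis P2·P8 via (13.225,60.535): [(0, 79.1903) (18.8716, 74.6411) (19.5547, 75.1017) (20.9246, 92) (0, 92)]  |A|=307.94
10. canonical 5-gon: [(0, 79.1903) (18.8716, 74.6411) (19.5547, 75.1017) (20.9246, 92) (0, 92)]
11. shoelace: 307.94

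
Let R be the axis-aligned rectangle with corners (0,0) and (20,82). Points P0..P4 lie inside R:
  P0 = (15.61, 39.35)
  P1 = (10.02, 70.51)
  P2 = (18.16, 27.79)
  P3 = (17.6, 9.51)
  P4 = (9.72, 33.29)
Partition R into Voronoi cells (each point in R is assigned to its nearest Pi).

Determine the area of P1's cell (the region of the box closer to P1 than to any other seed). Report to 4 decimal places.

1. box [0,20]×[0,82]: [(0, 0) (20, 0) (20, 82) (0, 82)]
2. ⊥bis P1·P0 via (12.815,54.93): [(0, 52.631) (20, 56.219) (20, 82) (0, 82)]  |A|=551.5
3. ⊥bis P1·P2 via (14.09,49.15): [(0, 52.631) (20, 56.219) (20, 82) (0, 82)]  |A|=551.5
4. ⊥bis P1·P3 via (13.81,40.01): [(0, 52.631) (20, 56.219) (20, 82) (0, 82)]  |A|=551.5
5. ⊥bis P1·P4 via (9.87,51.9): [(0, 52.631) (20, 56.219) (20, 82) (0, 82)]  |A|=551.5
6. canonical 4-gon: [(0, 52.631) (20, 56.219) (20, 82) (0, 82)]
7. shoelace: 551.5

Area of P1's cell: 551.5000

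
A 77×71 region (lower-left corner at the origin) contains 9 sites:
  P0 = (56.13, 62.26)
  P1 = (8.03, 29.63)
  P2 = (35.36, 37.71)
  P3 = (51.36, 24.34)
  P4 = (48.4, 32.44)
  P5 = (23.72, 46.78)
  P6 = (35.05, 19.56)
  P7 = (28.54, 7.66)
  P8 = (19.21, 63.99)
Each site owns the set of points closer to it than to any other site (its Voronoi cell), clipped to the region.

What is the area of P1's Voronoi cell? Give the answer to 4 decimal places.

Area of P1's cell: 676.0590

1. box [0,77]×[0,71]: [(0, 0) (77, 0) (77, 71) (0, 71)]
2. ⊥bis P1·P0 via (32.08,45.945): [(0, 0) (63.2481, 0) (15.0832, 71) (0, 71)]  |A|=2780.762
3. ⊥bis P1·P2 via (21.695,33.67): [(0, 0) (31.6494, 0) (10.6585, 71) (0, 71)]  |A|=1501.9317
4. ⊥bis P1·P3 via (29.695,26.985): [(0, 0) (26.4005, 0) (27.9345, 12.5652) (10.6585, 71) (0, 71)]  |A|=1468.955
5. ⊥bis P1·P4 via (28.215,31.035): [(0, 0) (26.4005, 0) (27.9345, 12.5652) (10.6585, 71) (0, 71)]  |A|=1468.955
6. ⊥bis P1·P5 via (15.875,38.205): [(0, 52.7285) (0, 0) (26.4005, 0) (27.9345, 12.5652) (22.015, 32.5877)]  |A|=1063.1229
7. ⊥bis P1·P6 via (21.54,24.595): [(0, 52.7285) (0, 0) (12.3738, 0) (23.1226, 28.8414) (22.015, 32.5877)]  |A|=818.1319
8. ⊥bis P1·P7 via (18.285,18.645): [(0, 52.7285) (0, 1.5751) (19.8761, 20.1303) (23.1226, 28.8414) (22.015, 32.5877)]  |A|=677.9342
9. ⊥bis P1·P8 via (13.62,46.81): [(2.5223, 50.4209) (0, 51.2417) (0, 1.5751) (19.8761, 20.1303) (23.1226, 28.8414) (22.015, 32.5877)]  |A|=676.059
10. canonical 6-gon: [(2.5223, 50.4209) (0, 51.2417) (0, 1.5751) (19.8761, 20.1303) (23.1226, 28.8414) (22.015, 32.5877)]
11. shoelace: 676.059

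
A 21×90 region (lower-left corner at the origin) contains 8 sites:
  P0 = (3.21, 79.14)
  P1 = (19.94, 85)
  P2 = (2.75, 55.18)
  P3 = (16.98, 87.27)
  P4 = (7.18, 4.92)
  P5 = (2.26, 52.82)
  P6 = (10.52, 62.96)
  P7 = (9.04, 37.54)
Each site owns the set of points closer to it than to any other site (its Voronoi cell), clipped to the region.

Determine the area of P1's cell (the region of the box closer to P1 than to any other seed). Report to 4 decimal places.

Area of P1's cell: 86.2458

1. box [0,21]×[0,90]: [(0, 0) (21, 0) (21, 90) (0, 90)]
2. ⊥bis P1·P0 via (11.575,82.07): [(21, 55.1621) (21, 90) (8.7974, 90)]  |A|=212.557
3. ⊥bis P1·P2 via (11.345,70.09): [(16.8911, 66.8929) (21, 64.5243) (21, 90) (8.7974, 90)]  |A|=193.3227
4. ⊥bis P1·P3 via (18.46,86.135): [(12.7563, 78.6975) (16.8911, 66.8929) (21, 64.5243) (21, 89.4471)]  |A|=122.0837
5. ⊥bis P1·P4 via (13.56,44.96): [(12.7563, 78.6975) (16.8911, 66.8929) (21, 64.5243) (21, 89.4471)]  |A|=122.0837
6. ⊥bis P1·P5 via (11.1,68.91): [(12.7563, 78.6975) (16.8911, 66.8929) (21, 64.5243) (21, 89.4471)]  |A|=122.0837
7. ⊥bis P1·P6 via (15.23,73.98): [(12.7563, 78.6975) (14.2641, 74.3928) (21, 71.5139) (21, 89.4471)]  |A|=86.2458
8. ⊥bis P1·P7 via (14.49,61.27): [(12.7563, 78.6975) (14.2641, 74.3928) (21, 71.5139) (21, 89.4471)]  |A|=86.2458
9. canonical 4-gon: [(12.7563, 78.6975) (14.2641, 74.3928) (21, 71.5139) (21, 89.4471)]
10. shoelace: 86.2458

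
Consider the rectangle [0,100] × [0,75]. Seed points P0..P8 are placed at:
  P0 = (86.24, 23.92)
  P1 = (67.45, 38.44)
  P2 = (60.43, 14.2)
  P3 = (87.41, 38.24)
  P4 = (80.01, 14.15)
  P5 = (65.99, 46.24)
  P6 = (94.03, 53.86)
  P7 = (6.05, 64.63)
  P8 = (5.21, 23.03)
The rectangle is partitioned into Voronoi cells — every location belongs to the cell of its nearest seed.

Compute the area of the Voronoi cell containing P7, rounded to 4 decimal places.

1. box [0,100]×[0,75]: [(0, 0) (100, 0) (100, 75) (0, 75)]
2. ⊥bis P7·P0 via (46.145,44.275): [(0, 0) (23.6679, 0) (61.7431, 75) (0, 75)]  |A|=3202.9155
3. ⊥bis P7·P1 via (36.75,51.535): [(0, 0) (14.7679, 0) (46.7589, 75) (0, 75)]  |A|=2307.2557
4. ⊥bis P7·P2 via (33.24,39.415): [(0, 3.5714) (30.1666, 36.1009) (46.7589, 75) (0, 75)]  |A|=1986.8197
5. ⊥bis P7·P3 via (46.73,51.435): [(0, 3.5714) (30.1666, 36.1009) (46.7589, 75) (0, 75)]  |A|=1986.8197
6. ⊥bis P7·P4 via (43.03,39.39): [(0, 3.5714) (30.1666, 36.1009) (46.7589, 75) (0, 75)]  |A|=1986.8197
7. ⊥bis P7·P5 via (36.02,55.435): [(0, 3.5714) (30.0494, 35.9745) (42.0227, 75) (0, 75)]  |A|=1893.1706
8. ⊥bis P7·P6 via (50.04,59.245): [(0, 3.5714) (30.0494, 35.9745) (42.0227, 75) (0, 75)]  |A|=1893.1706
9. ⊥bis P7·P8 via (5.63,43.83): [(0, 43.9437) (32.2943, 43.2916) (42.0227, 75) (0, 75)]  |A|=1167.7075
10. canonical 4-gon: [(0, 43.9437) (32.2943, 43.2916) (42.0227, 75) (0, 75)]
11. shoelace: 1167.7075

Area of P7's cell: 1167.7075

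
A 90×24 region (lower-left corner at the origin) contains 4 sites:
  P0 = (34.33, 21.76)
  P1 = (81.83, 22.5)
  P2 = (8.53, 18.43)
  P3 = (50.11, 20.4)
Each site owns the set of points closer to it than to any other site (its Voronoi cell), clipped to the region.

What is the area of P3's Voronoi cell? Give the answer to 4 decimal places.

Area of P3's cell: 603.7966

1. box [0,90]×[0,24]: [(0, 0) (90, 0) (90, 24) (0, 24)]
2. ⊥bis P3·P0 via (42.22,21.08): [(40.4032, 0) (90, 0) (90, 24) (42.4717, 24)]  |A|=1165.5014
3. ⊥bis P3·P1 via (65.97,21.45): [(40.4032, 0) (67.3901, 0) (65.8012, 24) (42.4717, 24)]  |A|=603.7966
4. ⊥bis P3·P2 via (29.32,19.415): [(40.4032, 0) (67.3901, 0) (65.8012, 24) (42.4717, 24)]  |A|=603.7966
5. canonical 4-gon: [(40.4032, 0) (67.3901, 0) (65.8012, 24) (42.4717, 24)]
6. shoelace: 603.7966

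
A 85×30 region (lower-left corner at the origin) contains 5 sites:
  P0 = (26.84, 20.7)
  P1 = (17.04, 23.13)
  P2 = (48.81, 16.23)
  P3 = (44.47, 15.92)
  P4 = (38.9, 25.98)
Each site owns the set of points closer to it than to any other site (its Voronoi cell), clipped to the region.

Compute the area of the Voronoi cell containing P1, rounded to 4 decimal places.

Area of P1's cell: 606.7609

1. box [0,85]×[0,30]: [(0, 0) (85, 0) (85, 30) (0, 30)]
2. ⊥bis P1·P0 via (21.94,21.915): [(0, 0) (16.506, 0) (23.9447, 30) (0, 30)]  |A|=606.7609
3. ⊥bis P1·P2 via (32.925,19.68): [(0, 0) (16.506, 0) (23.9447, 30) (0, 30)]  |A|=606.7609
4. ⊥bis P1·P3 via (30.755,19.525): [(0, 0) (16.506, 0) (23.9447, 30) (0, 30)]  |A|=606.7609
5. ⊥bis P1·P4 via (27.97,24.555): [(0, 0) (16.506, 0) (23.9447, 30) (0, 30)]  |A|=606.7609
6. canonical 4-gon: [(0, 0) (16.506, 0) (23.9447, 30) (0, 30)]
7. shoelace: 606.7609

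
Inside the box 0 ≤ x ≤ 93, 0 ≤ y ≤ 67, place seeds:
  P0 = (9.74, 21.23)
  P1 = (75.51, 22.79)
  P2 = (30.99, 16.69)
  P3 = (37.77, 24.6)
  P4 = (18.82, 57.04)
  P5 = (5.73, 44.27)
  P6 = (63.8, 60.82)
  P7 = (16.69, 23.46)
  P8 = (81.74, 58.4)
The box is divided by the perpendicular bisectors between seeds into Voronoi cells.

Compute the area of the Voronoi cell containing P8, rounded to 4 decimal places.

1. box [0,93]×[0,67]: [(0, 0) (93, 0) (93, 67) (0, 67)]
2. ⊥bis P8·P0 via (45.74,39.815): [(66.2945, 0) (93, 0) (93, 67) (31.7057, 67)]  |A|=2947.992
3. ⊥bis P8·P1 via (78.625,40.595): [(42.0323, 46.9969) (93, 38.0801) (93, 67) (31.7057, 67)]  |A|=1350.0274
4. ⊥bis P8·P2 via (56.365,37.545): [(49.6991, 45.6556) (93, 38.0801) (93, 67) (32.1568, 67)]  |A|=1275.4599
5. ⊥bis P8·P3 via (59.755,41.5): [(57.6267, 44.2687) (93, 38.0801) (93, 67) (40.153, 67)]  |A|=1112.1377
6. ⊥bis P8·P4 via (50.28,57.72): [(50.3666, 53.7132) (57.6267, 44.2687) (93, 38.0801) (93, 67) (50.0794, 67)]  |A|=1046.1928
7. ⊥bis P8·P5 via (43.735,51.335): [(50.3666, 53.7132) (57.6267, 44.2687) (93, 38.0801) (93, 67) (50.0794, 67)]  |A|=1046.1928
8. ⊥bis P8·P6 via (72.77,59.61): [(70.3991, 42.0341) (93, 38.0801) (93, 67) (73.7669, 67)]  |A|=566.8938
9. ⊥bis P8·P7 via (49.215,40.93): [(70.3991, 42.0341) (93, 38.0801) (93, 67) (73.7669, 67)]  |A|=566.8938
10. canonical 4-gon: [(70.3991, 42.0341) (93, 38.0801) (93, 67) (73.7669, 67)]
11. shoelace: 566.8938

Area of P8's cell: 566.8938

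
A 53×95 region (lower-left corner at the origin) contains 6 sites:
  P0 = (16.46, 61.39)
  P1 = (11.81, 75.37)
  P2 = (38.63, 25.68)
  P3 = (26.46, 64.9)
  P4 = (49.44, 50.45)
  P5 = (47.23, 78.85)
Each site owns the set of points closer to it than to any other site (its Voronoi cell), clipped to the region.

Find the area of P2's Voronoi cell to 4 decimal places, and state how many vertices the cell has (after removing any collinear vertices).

1. box [0,53]×[0,95]: [(0, 0) (53, 0) (53, 95) (0, 95)]
2. ⊥bis P2·P0 via (27.545,43.535): [(0, 26.4341) (0, 0) (53, 0) (53, 59.3383)]  |A|=2272.9701
3. ⊥bis P2·P1 via (25.22,50.525): [(0, 26.4341) (0, 0) (53, 0) (53, 59.3383)]  |A|=2272.9701
4. ⊥bis P2·P3 via (32.545,45.29): [(28.2003, 43.9418) (0, 26.4341) (0, 0) (53, 0) (53, 51.6372)]  |A|=2177.4772
5. ⊥bis P2·P4 via (44.035,38.065): [(29.5846, 44.3714) (28.2003, 43.9418) (0, 26.4341) (0, 0) (53, 0) (53, 34.1525)]  |A|=1972.7718
6. ⊥bis P2·P5 via (42.93,52.265): [(29.5846, 44.3714) (28.2003, 43.9418) (0, 26.4341) (0, 0) (53, 0) (53, 34.1525)]  |A|=1972.7718
7. canonical 6-gon: [(29.5846, 44.3714) (28.2003, 43.9418) (0, 26.4341) (0, 0) (53, 0) (53, 34.1525)]
8. shoelace: 1972.7718

Area of P2's cell: 1972.7718 (6 vertices)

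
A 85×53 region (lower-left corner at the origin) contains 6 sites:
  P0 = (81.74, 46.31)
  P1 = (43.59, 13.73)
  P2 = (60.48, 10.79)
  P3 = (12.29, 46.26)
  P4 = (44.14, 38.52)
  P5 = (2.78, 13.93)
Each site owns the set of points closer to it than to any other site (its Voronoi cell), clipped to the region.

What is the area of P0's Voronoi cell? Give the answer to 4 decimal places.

1. box [0,85]×[0,53]: [(0, 0) (85, 0) (85, 53) (0, 53)]
2. ⊥bis P0·P1 via (62.665,30.02): [(85, 3.8665) (85, 53) (43.0401, 53)]  |A|=1030.8169
3. ⊥bis P0·P2 via (71.11,28.55): [(56.4028, 37.3528) (85, 20.2363) (85, 53) (43.0401, 53)]  |A|=796.7518
4. ⊥bis P0·P3 via (47.015,46.285): [(47.0135, 48.3473) (56.4028, 37.3528) (85, 20.2363) (85, 53) (47.0102, 53)]  |A|=787.5162
5. ⊥bis P0·P4 via (62.94,42.415): [(65.0627, 32.1696) (85, 20.2363) (85, 53) (60.747, 53)]  |A|=579.2107
6. ⊥bis P0·P5 via (42.26,30.12): [(65.0627, 32.1696) (85, 20.2363) (85, 53) (60.747, 53)]  |A|=579.2107
7. canonical 4-gon: [(65.0627, 32.1696) (85, 20.2363) (85, 53) (60.747, 53)]
8. shoelace: 579.2107

Area of P0's cell: 579.2107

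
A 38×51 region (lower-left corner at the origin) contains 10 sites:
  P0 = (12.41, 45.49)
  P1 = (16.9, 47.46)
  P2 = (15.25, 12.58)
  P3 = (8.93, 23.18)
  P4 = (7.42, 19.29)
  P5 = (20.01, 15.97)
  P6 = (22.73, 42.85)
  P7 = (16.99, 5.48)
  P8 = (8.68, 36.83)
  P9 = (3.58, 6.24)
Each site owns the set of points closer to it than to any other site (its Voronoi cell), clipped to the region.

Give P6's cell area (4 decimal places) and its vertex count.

Area of P6's cell: 422.4092 (7 vertices)

1. box [0,38]×[0,51]: [(0, 0) (38, 0) (38, 51) (0, 51)]
2. ⊥bis P6·P0 via (17.57,44.17): [(6.2707, 0) (38, 0) (38, 51) (19.3172, 51)]  |A|=1285.5084
3. ⊥bis P6·P1 via (19.815,45.155): [(16.8689, 41.4292) (6.2707, 0) (38, 0) (38, 51) (24.4369, 51)]  |A|=1261.0088
4. ⊥bis P6·P2 via (18.99,27.715): [(16.8689, 41.4292) (13.6953, 29.0234) (38, 23.0175) (38, 51) (24.4369, 51)]  |A|=520.8467
5. ⊥bis P6·P3 via (15.83,33.015): [(16.8689, 41.4292) (14.8858, 33.6774) (25.7738, 26.0387) (38, 23.0175) (38, 51) (24.4369, 51)]  |A|=490.9631
6. ⊥bis P6·P4 via (15.075,31.07): [(16.8689, 41.4292) (14.8858, 33.6774) (25.7738, 26.0387) (38, 23.0175) (38, 51) (24.4369, 51)]  |A|=490.9631
7. ⊥bis P6·P5 via (21.37,29.41): [(16.8689, 41.4292) (14.8858, 33.6774) (20.9007, 29.4575) (38, 27.7272) (38, 51) (24.4369, 51)]  |A|=437.1581
8. ⊥bis P6·P7 via (19.86,24.165): [(16.8689, 41.4292) (14.8858, 33.6774) (20.9007, 29.4575) (38, 27.7272) (38, 51) (24.4369, 51)]  |A|=437.1581
9. ⊥bis P6·P8 via (15.705,39.84): [(16.8689, 41.4292) (16.1792, 38.7333) (19.8325, 30.207) (20.9007, 29.4575) (38, 27.7272) (38, 51) (24.4369, 51)]  |A|=422.4092
10. ⊥bis P6·P9 via (13.155,24.545): [(16.8689, 41.4292) (16.1792, 38.7333) (19.8325, 30.207) (20.9007, 29.4575) (38, 27.7272) (38, 51) (24.4369, 51)]  |A|=422.4092
11. canonical 7-gon: [(16.8689, 41.4292) (16.1792, 38.7333) (19.8325, 30.207) (20.9007, 29.4575) (38, 27.7272) (38, 51) (24.4369, 51)]
12. shoelace: 422.4092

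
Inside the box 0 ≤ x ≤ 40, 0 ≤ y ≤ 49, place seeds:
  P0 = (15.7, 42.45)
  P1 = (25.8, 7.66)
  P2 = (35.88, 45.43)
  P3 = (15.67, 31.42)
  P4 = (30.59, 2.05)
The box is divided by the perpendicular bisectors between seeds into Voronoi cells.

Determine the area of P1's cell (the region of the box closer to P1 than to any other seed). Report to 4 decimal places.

Area of P1's cell: 628.8290

1. box [0,40]×[0,49]: [(0, 0) (40, 0) (40, 49) (0, 49)]
2. ⊥bis P1·P0 via (20.75,25.055): [(0, 19.031) (0, 0) (40, 0) (40, 30.6435)]  |A|=993.4906
3. ⊥bis P1·P2 via (30.84,26.545): [(28.2569, 27.2344) (0, 19.031) (0, 0) (40, 0) (40, 24.1004)]  |A|=955.0724
4. ⊥bis P1·P3 via (20.735,19.54): [(34.7302, 25.5068) (0, 10.6997) (0, 0) (40, 0) (40, 24.1004)]  |A|=759.4396
5. ⊥bis P1·P4 via (28.195,4.855): [(34.7302, 25.5068) (0, 10.6997) (0, 0) (22.5089, 0) (40, 14.9345) (40, 24.1004)]  |A|=628.829
6. canonical 6-gon: [(34.7302, 25.5068) (0, 10.6997) (0, 0) (22.5089, 0) (40, 14.9345) (40, 24.1004)]
7. shoelace: 628.829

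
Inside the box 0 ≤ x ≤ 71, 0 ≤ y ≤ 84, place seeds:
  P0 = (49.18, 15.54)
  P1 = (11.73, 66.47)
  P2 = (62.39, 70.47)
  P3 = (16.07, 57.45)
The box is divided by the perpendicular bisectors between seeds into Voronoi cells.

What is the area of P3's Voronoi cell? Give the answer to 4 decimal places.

Area of P3's cell: 1554.1515

1. box [0,71]×[0,84]: [(0, 0) (71, 0) (71, 84) (0, 84)]
2. ⊥bis P3·P0 via (32.625,36.495): [(0, 10.7204) (71, 66.8123) (71, 84) (0, 84)]  |A|=3211.5909
3. ⊥bis P3·P1 via (13.9,61.96): [(0, 55.272) (0, 10.7204) (71, 66.8123) (71, 84) (59.7066, 84)]  |A|=2353.964
4. ⊥bis P3·P2 via (39.23,63.96): [(36.7075, 72.9339) (0, 55.272) (0, 10.7204) (44.347, 45.7557)]  |A|=1554.1515
5. canonical 4-gon: [(36.7075, 72.9339) (0, 55.272) (0, 10.7204) (44.347, 45.7557)]
6. shoelace: 1554.1515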